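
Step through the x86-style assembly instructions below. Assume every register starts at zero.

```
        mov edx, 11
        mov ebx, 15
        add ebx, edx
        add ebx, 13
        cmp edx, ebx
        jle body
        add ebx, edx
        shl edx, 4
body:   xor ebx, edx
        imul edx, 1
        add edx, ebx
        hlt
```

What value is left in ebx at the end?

mov edx, 11 → edx=11
mov ebx, 15 → ebx=15
add ebx, edx → ebx=15+11=26
add ebx, 13 → ebx=26+13=39
cmp edx, ebx  (cmp 11,39)
jle body: taken
xor ebx, edx → ebx=39^11=44
imul edx, 1 → edx=11*1=11
add edx, ebx → edx=11+44=55
halt.

44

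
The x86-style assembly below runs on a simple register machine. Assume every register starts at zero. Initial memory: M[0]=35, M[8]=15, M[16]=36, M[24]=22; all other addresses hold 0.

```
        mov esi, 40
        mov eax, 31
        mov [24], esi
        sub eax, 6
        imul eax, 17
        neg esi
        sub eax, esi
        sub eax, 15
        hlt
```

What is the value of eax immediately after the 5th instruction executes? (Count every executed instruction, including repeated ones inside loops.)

425

mov esi, 40 → esi=40
mov eax, 31 → eax=31
mov [24], esi → M[24]=40
sub eax, 6 → eax=31-6=25
imul eax, 17 → eax=25*17=425
After step 5: eax = 425.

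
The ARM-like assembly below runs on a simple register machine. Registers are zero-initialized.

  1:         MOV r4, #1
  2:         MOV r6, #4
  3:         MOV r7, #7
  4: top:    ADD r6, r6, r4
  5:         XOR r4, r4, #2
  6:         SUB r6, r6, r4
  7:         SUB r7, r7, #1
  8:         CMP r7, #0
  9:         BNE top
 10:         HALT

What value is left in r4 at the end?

3

MOV r4, #1 → r4=1
MOV r6, #4 → r6=4
MOV r7, #7 → r7=7
ADD r6, r6, r4 → r6=4+1=5
XOR r4, r4, #2 → r4=1^2=3
SUB r6, r6, r4 → r6=5-3=2
SUB r7, r7, #1 → r7=7-1=6
CMP r7, #0  (cmp 6,0)
BNE top: taken
ADD r6, r6, r4 → r6=2+3=5
XOR r4, r4, #2 → r4=3^2=1
SUB r6, r6, r4 → r6=5-1=4
SUB r7, r7, #1 → r7=6-1=5
CMP r7, #0  (cmp 5,0)
BNE top: taken
ADD r6, r6, r4 → r6=4+1=5
XOR r4, r4, #2 → r4=1^2=3
SUB r6, r6, r4 → r6=5-3=2
SUB r7, r7, #1 → r7=5-1=4
CMP r7, #0  (cmp 4,0)
BNE top: taken
ADD r6, r6, r4 → r6=2+3=5
XOR r4, r4, #2 → r4=3^2=1
SUB r6, r6, r4 → r6=5-1=4
SUB r7, r7, #1 → r7=4-1=3
CMP r7, #0  (cmp 3,0)
BNE top: taken
ADD r6, r6, r4 → r6=4+1=5
XOR r4, r4, #2 → r4=1^2=3
SUB r6, r6, r4 → r6=5-3=2
SUB r7, r7, #1 → r7=3-1=2
CMP r7, #0  (cmp 2,0)
BNE top: taken
ADD r6, r6, r4 → r6=2+3=5
XOR r4, r4, #2 → r4=3^2=1
SUB r6, r6, r4 → r6=5-1=4
SUB r7, r7, #1 → r7=2-1=1
CMP r7, #0  (cmp 1,0)
BNE top: taken
ADD r6, r6, r4 → r6=4+1=5
XOR r4, r4, #2 → r4=1^2=3
SUB r6, r6, r4 → r6=5-3=2
SUB r7, r7, #1 → r7=1-1=0
CMP r7, #0  (cmp 0,0)
BNE top: not taken
halt.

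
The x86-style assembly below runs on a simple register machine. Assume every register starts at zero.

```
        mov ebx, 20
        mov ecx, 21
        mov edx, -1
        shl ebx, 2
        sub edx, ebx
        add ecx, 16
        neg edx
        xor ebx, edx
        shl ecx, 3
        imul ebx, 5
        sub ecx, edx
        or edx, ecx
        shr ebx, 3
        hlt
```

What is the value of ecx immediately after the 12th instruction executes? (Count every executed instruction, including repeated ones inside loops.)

mov ebx, 20 → ebx=20
mov ecx, 21 → ecx=21
mov edx, -1 → edx=-1
shl ebx, 2 → ebx=20<<2=80
sub edx, ebx → edx=(-1)-80=-81
add ecx, 16 → ecx=21+16=37
neg edx → edx=-(-81)=81
xor ebx, edx → ebx=80^81=1
shl ecx, 3 → ecx=37<<3=296
imul ebx, 5 → ebx=1*5=5
sub ecx, edx → ecx=296-81=215
or edx, ecx → edx=81|215=215
After step 12: ecx = 215.

215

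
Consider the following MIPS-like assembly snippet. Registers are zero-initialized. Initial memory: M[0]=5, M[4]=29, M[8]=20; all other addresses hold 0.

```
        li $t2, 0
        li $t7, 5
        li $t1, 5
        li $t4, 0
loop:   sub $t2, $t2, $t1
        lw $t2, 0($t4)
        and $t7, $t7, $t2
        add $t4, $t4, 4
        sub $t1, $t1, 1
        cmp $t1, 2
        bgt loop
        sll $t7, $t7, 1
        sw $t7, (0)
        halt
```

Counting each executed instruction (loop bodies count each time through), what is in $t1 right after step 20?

li $t2, 0 → $t2=0
li $t7, 5 → $t7=5
li $t1, 5 → $t1=5
li $t4, 0 → $t4=0
sub $t2, $t2, $t1 → $t2=0-5=-5
lw $t2, 0($t4) → $t2=M[0]=5
and $t7, $t7, $t2 → $t7=5&5=5
add $t4, $t4, 4 → $t4=0+4=4
sub $t1, $t1, 1 → $t1=5-1=4
cmp $t1, 2  (cmp 4,2)
bgt loop: taken
sub $t2, $t2, $t1 → $t2=5-4=1
lw $t2, 0($t4) → $t2=M[4]=29
and $t7, $t7, $t2 → $t7=5&29=5
add $t4, $t4, 4 → $t4=4+4=8
sub $t1, $t1, 1 → $t1=4-1=3
cmp $t1, 2  (cmp 3,2)
bgt loop: taken
sub $t2, $t2, $t1 → $t2=29-3=26
lw $t2, 0($t4) → $t2=M[8]=20
After step 20: $t1 = 3.

3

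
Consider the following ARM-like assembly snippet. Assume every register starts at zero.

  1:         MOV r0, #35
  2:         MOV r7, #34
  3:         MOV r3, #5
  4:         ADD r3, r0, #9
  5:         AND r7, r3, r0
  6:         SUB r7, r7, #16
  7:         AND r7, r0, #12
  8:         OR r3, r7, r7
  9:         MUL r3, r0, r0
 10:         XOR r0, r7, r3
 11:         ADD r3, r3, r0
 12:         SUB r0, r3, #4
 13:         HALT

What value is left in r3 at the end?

MOV r0, #35 → r0=35
MOV r7, #34 → r7=34
MOV r3, #5 → r3=5
ADD r3, r0, #9 → r3=35+9=44
AND r7, r3, r0 → r7=44&35=32
SUB r7, r7, #16 → r7=32-16=16
AND r7, r0, #12 → r7=35&12=0
OR r3, r7, r7 → r3=0|0=0
MUL r3, r0, r0 → r3=35*35=1225
XOR r0, r7, r3 → r0=0^1225=1225
ADD r3, r3, r0 → r3=1225+1225=2450
SUB r0, r3, #4 → r0=2450-4=2446
halt.

2450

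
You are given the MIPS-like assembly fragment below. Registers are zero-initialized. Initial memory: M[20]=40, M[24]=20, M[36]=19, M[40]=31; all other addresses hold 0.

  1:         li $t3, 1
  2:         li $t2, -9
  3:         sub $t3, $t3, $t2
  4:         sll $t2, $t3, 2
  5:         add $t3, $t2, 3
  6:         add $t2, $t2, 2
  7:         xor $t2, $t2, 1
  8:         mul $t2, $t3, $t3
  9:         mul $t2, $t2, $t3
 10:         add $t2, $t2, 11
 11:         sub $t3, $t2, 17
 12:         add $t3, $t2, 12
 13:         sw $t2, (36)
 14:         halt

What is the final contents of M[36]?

79518

li $t3, 1 → $t3=1
li $t2, -9 → $t2=-9
sub $t3, $t3, $t2 → $t3=1-(-9)=10
sll $t2, $t3, 2 → $t2=10<<2=40
add $t3, $t2, 3 → $t3=40+3=43
add $t2, $t2, 2 → $t2=40+2=42
xor $t2, $t2, 1 → $t2=42^1=43
mul $t2, $t3, $t3 → $t2=43*43=1849
mul $t2, $t2, $t3 → $t2=1849*43=79507
add $t2, $t2, 11 → $t2=79507+11=79518
sub $t3, $t2, 17 → $t3=79518-17=79501
add $t3, $t2, 12 → $t3=79518+12=79530
sw $t2, (36) → M[36]=79518
halt.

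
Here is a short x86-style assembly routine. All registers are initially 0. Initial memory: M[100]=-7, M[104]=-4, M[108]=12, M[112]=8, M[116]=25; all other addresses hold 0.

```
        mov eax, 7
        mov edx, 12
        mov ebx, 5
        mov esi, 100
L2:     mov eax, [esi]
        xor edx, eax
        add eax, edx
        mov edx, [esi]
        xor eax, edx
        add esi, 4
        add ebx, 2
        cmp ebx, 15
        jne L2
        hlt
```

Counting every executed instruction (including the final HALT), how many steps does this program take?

mov eax, 7 → eax=7
mov edx, 12 → edx=12
mov ebx, 5 → ebx=5
mov esi, 100 → esi=100
mov eax, [esi] → eax=M[100]=-7
xor edx, eax → edx=12^(-7)=-11
add eax, edx → eax=(-7)+(-11)=-18
mov edx, [esi] → edx=M[100]=-7
xor eax, edx → eax=(-18)^(-7)=23
add esi, 4 → esi=100+4=104
add ebx, 2 → ebx=5+2=7
cmp ebx, 15  (cmp 7,15)
jne L2: taken
mov eax, [esi] → eax=M[104]=-4
xor edx, eax → edx=(-7)^(-4)=5
add eax, edx → eax=(-4)+5=1
mov edx, [esi] → edx=M[104]=-4
xor eax, edx → eax=1^(-4)=-3
add esi, 4 → esi=104+4=108
add ebx, 2 → ebx=7+2=9
cmp ebx, 15  (cmp 9,15)
jne L2: taken
mov eax, [esi] → eax=M[108]=12
xor edx, eax → edx=(-4)^12=-16
add eax, edx → eax=12+(-16)=-4
mov edx, [esi] → edx=M[108]=12
xor eax, edx → eax=(-4)^12=-16
add esi, 4 → esi=108+4=112
add ebx, 2 → ebx=9+2=11
cmp ebx, 15  (cmp 11,15)
jne L2: taken
mov eax, [esi] → eax=M[112]=8
xor edx, eax → edx=12^8=4
add eax, edx → eax=8+4=12
mov edx, [esi] → edx=M[112]=8
xor eax, edx → eax=12^8=4
add esi, 4 → esi=112+4=116
add ebx, 2 → ebx=11+2=13
cmp ebx, 15  (cmp 13,15)
jne L2: taken
mov eax, [esi] → eax=M[116]=25
xor edx, eax → edx=8^25=17
add eax, edx → eax=25+17=42
mov edx, [esi] → edx=M[116]=25
xor eax, edx → eax=42^25=51
add esi, 4 → esi=116+4=120
add ebx, 2 → ebx=13+2=15
cmp ebx, 15  (cmp 15,15)
jne L2: not taken
halt.
Total executed instructions: 50.

50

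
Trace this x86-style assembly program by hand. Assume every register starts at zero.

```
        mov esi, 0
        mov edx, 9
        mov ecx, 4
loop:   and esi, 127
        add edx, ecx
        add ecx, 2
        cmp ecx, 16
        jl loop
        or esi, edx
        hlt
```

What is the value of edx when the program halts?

after mov esi, 0: esi=0
after mov edx, 9: edx=9
after mov ecx, 4: ecx=4
after and esi, 127: esi=0&127=0
after add edx, ecx: edx=9+4=13
after add ecx, 2: ecx=4+2=6
cmp ecx, 16  (cmp 6,16)
jl loop: taken
after and esi, 127: esi=0&127=0
after add edx, ecx: edx=13+6=19
after add ecx, 2: ecx=6+2=8
cmp ecx, 16  (cmp 8,16)
jl loop: taken
after and esi, 127: esi=0&127=0
after add edx, ecx: edx=19+8=27
after add ecx, 2: ecx=8+2=10
cmp ecx, 16  (cmp 10,16)
jl loop: taken
after and esi, 127: esi=0&127=0
after add edx, ecx: edx=27+10=37
after add ecx, 2: ecx=10+2=12
cmp ecx, 16  (cmp 12,16)
jl loop: taken
after and esi, 127: esi=0&127=0
after add edx, ecx: edx=37+12=49
after add ecx, 2: ecx=12+2=14
cmp ecx, 16  (cmp 14,16)
jl loop: taken
after and esi, 127: esi=0&127=0
after add edx, ecx: edx=49+14=63
after add ecx, 2: ecx=14+2=16
cmp ecx, 16  (cmp 16,16)
jl loop: not taken
after or esi, edx: esi=0|63=63
halt.

63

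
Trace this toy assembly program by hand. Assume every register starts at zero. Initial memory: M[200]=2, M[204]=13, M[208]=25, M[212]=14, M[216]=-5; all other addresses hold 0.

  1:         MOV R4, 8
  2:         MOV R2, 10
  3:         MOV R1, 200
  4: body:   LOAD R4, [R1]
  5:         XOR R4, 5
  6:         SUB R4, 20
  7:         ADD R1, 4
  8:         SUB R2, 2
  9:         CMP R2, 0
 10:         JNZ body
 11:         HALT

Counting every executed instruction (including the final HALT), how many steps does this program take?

39

after MOV R4, 8: R4=8
after MOV R2, 10: R2=10
after MOV R1, 200: R1=200
after LOAD R4, [R1]: R4=M[200]=2
after XOR R4, 5: R4=2^5=7
after SUB R4, 20: R4=7-20=-13
after ADD R1, 4: R1=200+4=204
after SUB R2, 2: R2=10-2=8
CMP R2, 0  (cmp 8,0)
JNZ body: taken
after LOAD R4, [R1]: R4=M[204]=13
after XOR R4, 5: R4=13^5=8
after SUB R4, 20: R4=8-20=-12
after ADD R1, 4: R1=204+4=208
after SUB R2, 2: R2=8-2=6
CMP R2, 0  (cmp 6,0)
JNZ body: taken
after LOAD R4, [R1]: R4=M[208]=25
after XOR R4, 5: R4=25^5=28
after SUB R4, 20: R4=28-20=8
after ADD R1, 4: R1=208+4=212
after SUB R2, 2: R2=6-2=4
CMP R2, 0  (cmp 4,0)
JNZ body: taken
after LOAD R4, [R1]: R4=M[212]=14
after XOR R4, 5: R4=14^5=11
after SUB R4, 20: R4=11-20=-9
after ADD R1, 4: R1=212+4=216
after SUB R2, 2: R2=4-2=2
CMP R2, 0  (cmp 2,0)
JNZ body: taken
after LOAD R4, [R1]: R4=M[216]=-5
after XOR R4, 5: R4=(-5)^5=-2
after SUB R4, 20: R4=(-2)-20=-22
after ADD R1, 4: R1=216+4=220
after SUB R2, 2: R2=2-2=0
CMP R2, 0  (cmp 0,0)
JNZ body: not taken
halt.
Total executed instructions: 39.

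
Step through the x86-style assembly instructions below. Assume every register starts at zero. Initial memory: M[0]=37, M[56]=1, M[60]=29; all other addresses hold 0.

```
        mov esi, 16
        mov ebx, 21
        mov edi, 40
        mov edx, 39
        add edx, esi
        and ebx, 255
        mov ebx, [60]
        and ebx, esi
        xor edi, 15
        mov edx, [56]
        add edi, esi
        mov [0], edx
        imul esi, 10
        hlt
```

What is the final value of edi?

55

mov esi, 16 → esi=16
mov ebx, 21 → ebx=21
mov edi, 40 → edi=40
mov edx, 39 → edx=39
add edx, esi → edx=39+16=55
and ebx, 255 → ebx=21&255=21
mov ebx, [60] → ebx=M[60]=29
and ebx, esi → ebx=29&16=16
xor edi, 15 → edi=40^15=39
mov edx, [56] → edx=M[56]=1
add edi, esi → edi=39+16=55
mov [0], edx → M[0]=1
imul esi, 10 → esi=16*10=160
halt.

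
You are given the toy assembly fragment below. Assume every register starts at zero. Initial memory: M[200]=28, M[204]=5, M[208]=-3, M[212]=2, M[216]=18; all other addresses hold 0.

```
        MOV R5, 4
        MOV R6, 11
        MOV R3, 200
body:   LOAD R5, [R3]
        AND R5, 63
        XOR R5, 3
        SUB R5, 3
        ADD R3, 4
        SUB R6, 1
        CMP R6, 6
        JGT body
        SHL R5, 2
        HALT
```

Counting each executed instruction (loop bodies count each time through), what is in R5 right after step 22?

62

R5=4
R6=11
R3=200
R5=M[200]=28
R5=28&63=28
R5=28^3=31
R5=31-3=28
R3=200+4=204
R6=11-1=10
CMP R6, 6  (cmp 10,6)
JGT body: taken
R5=M[204]=5
R5=5&63=5
R5=5^3=6
R5=6-3=3
R3=204+4=208
R6=10-1=9
CMP R6, 6  (cmp 9,6)
JGT body: taken
R5=M[208]=-3
R5=(-3)&63=61
R5=61^3=62
After step 22: R5 = 62.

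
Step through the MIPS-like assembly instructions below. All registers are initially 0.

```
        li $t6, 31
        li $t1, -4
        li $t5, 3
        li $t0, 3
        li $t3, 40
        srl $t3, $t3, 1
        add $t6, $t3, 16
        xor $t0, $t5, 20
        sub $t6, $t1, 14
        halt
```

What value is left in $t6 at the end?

$t6=31
$t1=-4
$t5=3
$t0=3
$t3=40
$t3=40>>1=20
$t6=20+16=36
$t0=3^20=23
$t6=(-4)-14=-18
halt.

-18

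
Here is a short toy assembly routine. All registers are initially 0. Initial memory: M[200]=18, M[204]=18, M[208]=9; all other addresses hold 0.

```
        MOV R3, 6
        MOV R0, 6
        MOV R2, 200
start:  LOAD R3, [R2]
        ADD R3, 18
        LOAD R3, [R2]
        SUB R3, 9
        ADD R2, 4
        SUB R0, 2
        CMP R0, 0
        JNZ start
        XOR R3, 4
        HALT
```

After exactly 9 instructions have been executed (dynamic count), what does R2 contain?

MOV R3, 6 → R3=6
MOV R0, 6 → R0=6
MOV R2, 200 → R2=200
LOAD R3, [R2] → R3=M[200]=18
ADD R3, 18 → R3=18+18=36
LOAD R3, [R2] → R3=M[200]=18
SUB R3, 9 → R3=18-9=9
ADD R2, 4 → R2=200+4=204
SUB R0, 2 → R0=6-2=4
After step 9: R2 = 204.

204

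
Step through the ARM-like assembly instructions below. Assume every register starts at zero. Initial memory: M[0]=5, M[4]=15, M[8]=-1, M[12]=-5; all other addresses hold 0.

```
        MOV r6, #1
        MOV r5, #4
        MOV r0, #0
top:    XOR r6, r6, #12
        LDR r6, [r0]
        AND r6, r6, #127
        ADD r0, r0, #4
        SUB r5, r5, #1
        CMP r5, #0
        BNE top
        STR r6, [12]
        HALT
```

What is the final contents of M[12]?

r6=1
r5=4
r0=0
r6=1^12=13
r6=M[0]=5
r6=5&127=5
r0=0+4=4
r5=4-1=3
CMP r5, #0  (cmp 3,0)
BNE top: taken
r6=5^12=9
r6=M[4]=15
r6=15&127=15
r0=4+4=8
r5=3-1=2
CMP r5, #0  (cmp 2,0)
BNE top: taken
r6=15^12=3
r6=M[8]=-1
r6=(-1)&127=127
r0=8+4=12
r5=2-1=1
CMP r5, #0  (cmp 1,0)
BNE top: taken
r6=127^12=115
r6=M[12]=-5
r6=(-5)&127=123
r0=12+4=16
r5=1-1=0
CMP r5, #0  (cmp 0,0)
BNE top: not taken
STR r6, [12] → M[12]=123
halt.

123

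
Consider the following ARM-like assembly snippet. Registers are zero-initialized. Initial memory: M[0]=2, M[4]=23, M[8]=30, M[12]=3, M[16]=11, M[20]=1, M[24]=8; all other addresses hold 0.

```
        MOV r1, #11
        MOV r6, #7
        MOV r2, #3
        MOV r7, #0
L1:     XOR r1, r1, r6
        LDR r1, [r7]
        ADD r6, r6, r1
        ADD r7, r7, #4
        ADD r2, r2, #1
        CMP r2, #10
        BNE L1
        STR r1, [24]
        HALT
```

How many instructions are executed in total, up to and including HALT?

55

MOV r1, #11 → r1=11
MOV r6, #7 → r6=7
MOV r2, #3 → r2=3
MOV r7, #0 → r7=0
XOR r1, r1, r6 → r1=11^7=12
LDR r1, [r7] → r1=M[0]=2
ADD r6, r6, r1 → r6=7+2=9
ADD r7, r7, #4 → r7=0+4=4
ADD r2, r2, #1 → r2=3+1=4
CMP r2, #10  (cmp 4,10)
BNE L1: taken
XOR r1, r1, r6 → r1=2^9=11
LDR r1, [r7] → r1=M[4]=23
ADD r6, r6, r1 → r6=9+23=32
ADD r7, r7, #4 → r7=4+4=8
ADD r2, r2, #1 → r2=4+1=5
CMP r2, #10  (cmp 5,10)
BNE L1: taken
XOR r1, r1, r6 → r1=23^32=55
LDR r1, [r7] → r1=M[8]=30
ADD r6, r6, r1 → r6=32+30=62
ADD r7, r7, #4 → r7=8+4=12
ADD r2, r2, #1 → r2=5+1=6
CMP r2, #10  (cmp 6,10)
BNE L1: taken
XOR r1, r1, r6 → r1=30^62=32
LDR r1, [r7] → r1=M[12]=3
ADD r6, r6, r1 → r6=62+3=65
ADD r7, r7, #4 → r7=12+4=16
ADD r2, r2, #1 → r2=6+1=7
CMP r2, #10  (cmp 7,10)
BNE L1: taken
XOR r1, r1, r6 → r1=3^65=66
LDR r1, [r7] → r1=M[16]=11
ADD r6, r6, r1 → r6=65+11=76
ADD r7, r7, #4 → r7=16+4=20
ADD r2, r2, #1 → r2=7+1=8
CMP r2, #10  (cmp 8,10)
BNE L1: taken
XOR r1, r1, r6 → r1=11^76=71
LDR r1, [r7] → r1=M[20]=1
ADD r6, r6, r1 → r6=76+1=77
ADD r7, r7, #4 → r7=20+4=24
ADD r2, r2, #1 → r2=8+1=9
CMP r2, #10  (cmp 9,10)
BNE L1: taken
XOR r1, r1, r6 → r1=1^77=76
LDR r1, [r7] → r1=M[24]=8
ADD r6, r6, r1 → r6=77+8=85
ADD r7, r7, #4 → r7=24+4=28
ADD r2, r2, #1 → r2=9+1=10
CMP r2, #10  (cmp 10,10)
BNE L1: not taken
STR r1, [24] → M[24]=8
halt.
Total executed instructions: 55.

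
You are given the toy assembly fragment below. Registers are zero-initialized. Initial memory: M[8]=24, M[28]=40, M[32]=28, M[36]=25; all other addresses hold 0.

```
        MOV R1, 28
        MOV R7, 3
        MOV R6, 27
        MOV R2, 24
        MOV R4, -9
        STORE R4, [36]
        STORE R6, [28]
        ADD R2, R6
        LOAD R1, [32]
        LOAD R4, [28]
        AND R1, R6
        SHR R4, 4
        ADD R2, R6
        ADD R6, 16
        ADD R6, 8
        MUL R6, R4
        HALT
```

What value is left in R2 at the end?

MOV R1, 28 → R1=28
MOV R7, 3 → R7=3
MOV R6, 27 → R6=27
MOV R2, 24 → R2=24
MOV R4, -9 → R4=-9
STORE R4, [36] → M[36]=-9
STORE R6, [28] → M[28]=27
ADD R2, R6 → R2=24+27=51
LOAD R1, [32] → R1=M[32]=28
LOAD R4, [28] → R4=M[28]=27
AND R1, R6 → R1=28&27=24
SHR R4, 4 → R4=27>>4=1
ADD R2, R6 → R2=51+27=78
ADD R6, 16 → R6=27+16=43
ADD R6, 8 → R6=43+8=51
MUL R6, R4 → R6=51*1=51
halt.

78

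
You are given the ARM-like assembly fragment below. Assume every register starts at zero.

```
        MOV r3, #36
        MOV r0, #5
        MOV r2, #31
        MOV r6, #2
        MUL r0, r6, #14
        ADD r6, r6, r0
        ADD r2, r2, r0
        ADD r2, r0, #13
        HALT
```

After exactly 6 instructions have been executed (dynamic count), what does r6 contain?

after MOV r3, #36: r3=36
after MOV r0, #5: r0=5
after MOV r2, #31: r2=31
after MOV r6, #2: r6=2
after MUL r0, r6, #14: r0=2*14=28
after ADD r6, r6, r0: r6=2+28=30
After step 6: r6 = 30.

30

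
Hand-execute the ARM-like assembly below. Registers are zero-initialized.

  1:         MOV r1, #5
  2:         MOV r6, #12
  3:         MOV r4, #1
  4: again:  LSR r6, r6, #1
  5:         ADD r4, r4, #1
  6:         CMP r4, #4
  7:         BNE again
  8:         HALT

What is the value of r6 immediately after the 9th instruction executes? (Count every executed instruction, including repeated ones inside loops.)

3

after MOV r1, #5: r1=5
after MOV r6, #12: r6=12
after MOV r4, #1: r4=1
after LSR r6, r6, #1: r6=12>>1=6
after ADD r4, r4, #1: r4=1+1=2
CMP r4, #4  (cmp 2,4)
BNE again: taken
after LSR r6, r6, #1: r6=6>>1=3
after ADD r4, r4, #1: r4=2+1=3
After step 9: r6 = 3.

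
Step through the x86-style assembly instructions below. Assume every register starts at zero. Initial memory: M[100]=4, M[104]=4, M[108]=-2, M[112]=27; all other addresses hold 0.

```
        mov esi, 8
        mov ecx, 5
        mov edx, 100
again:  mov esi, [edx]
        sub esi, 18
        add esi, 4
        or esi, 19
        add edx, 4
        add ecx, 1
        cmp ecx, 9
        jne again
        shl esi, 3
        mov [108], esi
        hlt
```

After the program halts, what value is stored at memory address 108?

after mov esi, 8: esi=8
after mov ecx, 5: ecx=5
after mov edx, 100: edx=100
after mov esi, [edx]: esi=M[100]=4
after sub esi, 18: esi=4-18=-14
after add esi, 4: esi=(-14)+4=-10
after or esi, 19: esi=(-10)|19=-9
after add edx, 4: edx=100+4=104
after add ecx, 1: ecx=5+1=6
cmp ecx, 9  (cmp 6,9)
jne again: taken
after mov esi, [edx]: esi=M[104]=4
after sub esi, 18: esi=4-18=-14
after add esi, 4: esi=(-14)+4=-10
after or esi, 19: esi=(-10)|19=-9
after add edx, 4: edx=104+4=108
after add ecx, 1: ecx=6+1=7
cmp ecx, 9  (cmp 7,9)
jne again: taken
after mov esi, [edx]: esi=M[108]=-2
after sub esi, 18: esi=(-2)-18=-20
after add esi, 4: esi=(-20)+4=-16
after or esi, 19: esi=(-16)|19=-13
after add edx, 4: edx=108+4=112
after add ecx, 1: ecx=7+1=8
cmp ecx, 9  (cmp 8,9)
jne again: taken
after mov esi, [edx]: esi=M[112]=27
after sub esi, 18: esi=27-18=9
after add esi, 4: esi=9+4=13
after or esi, 19: esi=13|19=31
after add edx, 4: edx=112+4=116
after add ecx, 1: ecx=8+1=9
cmp ecx, 9  (cmp 9,9)
jne again: not taken
after shl esi, 3: esi=31<<3=248
mov [108], esi → M[108]=248
halt.

248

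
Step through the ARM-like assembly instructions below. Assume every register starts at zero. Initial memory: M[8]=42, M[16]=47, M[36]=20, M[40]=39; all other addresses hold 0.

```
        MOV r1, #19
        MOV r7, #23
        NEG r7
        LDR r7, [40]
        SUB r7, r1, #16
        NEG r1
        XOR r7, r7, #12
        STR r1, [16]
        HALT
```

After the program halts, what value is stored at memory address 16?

-19

MOV r1, #19 → r1=19
MOV r7, #23 → r7=23
NEG r7 → r7=-(23)=-23
LDR r7, [40] → r7=M[40]=39
SUB r7, r1, #16 → r7=19-16=3
NEG r1 → r1=-(19)=-19
XOR r7, r7, #12 → r7=3^12=15
STR r1, [16] → M[16]=-19
halt.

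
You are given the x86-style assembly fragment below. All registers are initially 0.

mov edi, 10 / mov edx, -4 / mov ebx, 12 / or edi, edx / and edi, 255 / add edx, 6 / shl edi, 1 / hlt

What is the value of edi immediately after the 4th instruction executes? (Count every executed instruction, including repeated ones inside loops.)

mov edi, 10 → edi=10
mov edx, -4 → edx=-4
mov ebx, 12 → ebx=12
or edi, edx → edi=10|(-4)=-2
After step 4: edi = -2.

-2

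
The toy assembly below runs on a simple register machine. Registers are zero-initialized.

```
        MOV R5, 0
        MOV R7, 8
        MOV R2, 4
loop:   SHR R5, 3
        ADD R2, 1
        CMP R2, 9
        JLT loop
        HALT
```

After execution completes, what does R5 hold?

0

R5=0
R7=8
R2=4
R5=0>>3=0
R2=4+1=5
CMP R2, 9  (cmp 5,9)
JLT loop: taken
R5=0>>3=0
R2=5+1=6
CMP R2, 9  (cmp 6,9)
JLT loop: taken
R5=0>>3=0
R2=6+1=7
CMP R2, 9  (cmp 7,9)
JLT loop: taken
R5=0>>3=0
R2=7+1=8
CMP R2, 9  (cmp 8,9)
JLT loop: taken
R5=0>>3=0
R2=8+1=9
CMP R2, 9  (cmp 9,9)
JLT loop: not taken
halt.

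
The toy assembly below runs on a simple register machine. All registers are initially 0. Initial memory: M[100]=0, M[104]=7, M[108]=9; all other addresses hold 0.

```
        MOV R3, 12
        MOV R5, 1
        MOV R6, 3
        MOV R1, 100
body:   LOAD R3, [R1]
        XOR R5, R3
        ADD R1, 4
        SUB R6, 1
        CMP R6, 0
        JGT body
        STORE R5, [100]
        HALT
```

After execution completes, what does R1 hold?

MOV R3, 12 → R3=12
MOV R5, 1 → R5=1
MOV R6, 3 → R6=3
MOV R1, 100 → R1=100
LOAD R3, [R1] → R3=M[100]=0
XOR R5, R3 → R5=1^0=1
ADD R1, 4 → R1=100+4=104
SUB R6, 1 → R6=3-1=2
CMP R6, 0  (cmp 2,0)
JGT body: taken
LOAD R3, [R1] → R3=M[104]=7
XOR R5, R3 → R5=1^7=6
ADD R1, 4 → R1=104+4=108
SUB R6, 1 → R6=2-1=1
CMP R6, 0  (cmp 1,0)
JGT body: taken
LOAD R3, [R1] → R3=M[108]=9
XOR R5, R3 → R5=6^9=15
ADD R1, 4 → R1=108+4=112
SUB R6, 1 → R6=1-1=0
CMP R6, 0  (cmp 0,0)
JGT body: not taken
STORE R5, [100] → M[100]=15
halt.

112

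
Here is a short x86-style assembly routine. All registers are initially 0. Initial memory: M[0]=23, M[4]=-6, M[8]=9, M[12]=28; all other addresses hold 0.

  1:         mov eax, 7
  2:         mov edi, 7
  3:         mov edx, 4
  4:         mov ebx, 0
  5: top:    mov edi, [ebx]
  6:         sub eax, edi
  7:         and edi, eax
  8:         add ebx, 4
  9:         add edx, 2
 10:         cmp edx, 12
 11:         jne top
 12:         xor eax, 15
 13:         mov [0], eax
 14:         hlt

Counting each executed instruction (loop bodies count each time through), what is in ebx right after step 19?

mov eax, 7 → eax=7
mov edi, 7 → edi=7
mov edx, 4 → edx=4
mov ebx, 0 → ebx=0
mov edi, [ebx] → edi=M[0]=23
sub eax, edi → eax=7-23=-16
and edi, eax → edi=23&(-16)=16
add ebx, 4 → ebx=0+4=4
add edx, 2 → edx=4+2=6
cmp edx, 12  (cmp 6,12)
jne top: taken
mov edi, [ebx] → edi=M[4]=-6
sub eax, edi → eax=(-16)-(-6)=-10
and edi, eax → edi=(-6)&(-10)=-14
add ebx, 4 → ebx=4+4=8
add edx, 2 → edx=6+2=8
cmp edx, 12  (cmp 8,12)
jne top: taken
mov edi, [ebx] → edi=M[8]=9
After step 19: ebx = 8.

8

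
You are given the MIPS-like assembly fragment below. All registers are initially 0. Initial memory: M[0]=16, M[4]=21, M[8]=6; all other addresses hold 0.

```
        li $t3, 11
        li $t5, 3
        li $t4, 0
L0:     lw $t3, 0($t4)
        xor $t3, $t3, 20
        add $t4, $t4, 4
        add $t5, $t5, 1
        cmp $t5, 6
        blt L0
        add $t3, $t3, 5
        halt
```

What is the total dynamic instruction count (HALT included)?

$t3=11
$t5=3
$t4=0
$t3=M[0]=16
$t3=16^20=4
$t4=0+4=4
$t5=3+1=4
cmp $t5, 6  (cmp 4,6)
blt L0: taken
$t3=M[4]=21
$t3=21^20=1
$t4=4+4=8
$t5=4+1=5
cmp $t5, 6  (cmp 5,6)
blt L0: taken
$t3=M[8]=6
$t3=6^20=18
$t4=8+4=12
$t5=5+1=6
cmp $t5, 6  (cmp 6,6)
blt L0: not taken
$t3=18+5=23
halt.
Total executed instructions: 23.

23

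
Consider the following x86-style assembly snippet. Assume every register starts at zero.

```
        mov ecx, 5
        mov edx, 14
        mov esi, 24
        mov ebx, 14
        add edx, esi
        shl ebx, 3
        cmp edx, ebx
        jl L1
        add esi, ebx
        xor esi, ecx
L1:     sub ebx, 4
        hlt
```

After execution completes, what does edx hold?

38

mov ecx, 5 → ecx=5
mov edx, 14 → edx=14
mov esi, 24 → esi=24
mov ebx, 14 → ebx=14
add edx, esi → edx=14+24=38
shl ebx, 3 → ebx=14<<3=112
cmp edx, ebx  (cmp 38,112)
jl L1: taken
sub ebx, 4 → ebx=112-4=108
halt.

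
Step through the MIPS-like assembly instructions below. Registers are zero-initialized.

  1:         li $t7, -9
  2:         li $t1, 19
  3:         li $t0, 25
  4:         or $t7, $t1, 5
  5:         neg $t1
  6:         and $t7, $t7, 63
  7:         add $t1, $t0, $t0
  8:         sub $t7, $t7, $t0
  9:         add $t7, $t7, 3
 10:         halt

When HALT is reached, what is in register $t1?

50

li $t7, -9 → $t7=-9
li $t1, 19 → $t1=19
li $t0, 25 → $t0=25
or $t7, $t1, 5 → $t7=19|5=23
neg $t1 → $t1=-(19)=-19
and $t7, $t7, 63 → $t7=23&63=23
add $t1, $t0, $t0 → $t1=25+25=50
sub $t7, $t7, $t0 → $t7=23-25=-2
add $t7, $t7, 3 → $t7=(-2)+3=1
halt.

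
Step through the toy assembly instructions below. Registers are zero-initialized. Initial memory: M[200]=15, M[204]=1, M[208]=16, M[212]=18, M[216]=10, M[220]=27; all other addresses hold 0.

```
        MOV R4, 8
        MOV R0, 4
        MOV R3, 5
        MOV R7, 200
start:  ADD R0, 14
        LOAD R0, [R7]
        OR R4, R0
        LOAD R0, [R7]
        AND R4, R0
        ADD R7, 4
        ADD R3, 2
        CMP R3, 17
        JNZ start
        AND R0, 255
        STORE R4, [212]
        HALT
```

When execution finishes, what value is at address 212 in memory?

after MOV R4, 8: R4=8
after MOV R0, 4: R0=4
after MOV R3, 5: R3=5
after MOV R7, 200: R7=200
after ADD R0, 14: R0=4+14=18
after LOAD R0, [R7]: R0=M[200]=15
after OR R4, R0: R4=8|15=15
after LOAD R0, [R7]: R0=M[200]=15
after AND R4, R0: R4=15&15=15
after ADD R7, 4: R7=200+4=204
after ADD R3, 2: R3=5+2=7
CMP R3, 17  (cmp 7,17)
JNZ start: taken
after ADD R0, 14: R0=15+14=29
after LOAD R0, [R7]: R0=M[204]=1
after OR R4, R0: R4=15|1=15
after LOAD R0, [R7]: R0=M[204]=1
after AND R4, R0: R4=15&1=1
after ADD R7, 4: R7=204+4=208
after ADD R3, 2: R3=7+2=9
CMP R3, 17  (cmp 9,17)
JNZ start: taken
after ADD R0, 14: R0=1+14=15
after LOAD R0, [R7]: R0=M[208]=16
after OR R4, R0: R4=1|16=17
after LOAD R0, [R7]: R0=M[208]=16
after AND R4, R0: R4=17&16=16
after ADD R7, 4: R7=208+4=212
after ADD R3, 2: R3=9+2=11
CMP R3, 17  (cmp 11,17)
JNZ start: taken
after ADD R0, 14: R0=16+14=30
after LOAD R0, [R7]: R0=M[212]=18
after OR R4, R0: R4=16|18=18
after LOAD R0, [R7]: R0=M[212]=18
after AND R4, R0: R4=18&18=18
after ADD R7, 4: R7=212+4=216
after ADD R3, 2: R3=11+2=13
CMP R3, 17  (cmp 13,17)
JNZ start: taken
after ADD R0, 14: R0=18+14=32
after LOAD R0, [R7]: R0=M[216]=10
after OR R4, R0: R4=18|10=26
after LOAD R0, [R7]: R0=M[216]=10
after AND R4, R0: R4=26&10=10
after ADD R7, 4: R7=216+4=220
after ADD R3, 2: R3=13+2=15
CMP R3, 17  (cmp 15,17)
JNZ start: taken
after ADD R0, 14: R0=10+14=24
after LOAD R0, [R7]: R0=M[220]=27
after OR R4, R0: R4=10|27=27
after LOAD R0, [R7]: R0=M[220]=27
after AND R4, R0: R4=27&27=27
after ADD R7, 4: R7=220+4=224
after ADD R3, 2: R3=15+2=17
CMP R3, 17  (cmp 17,17)
JNZ start: not taken
after AND R0, 255: R0=27&255=27
STORE R4, [212] → M[212]=27
halt.

27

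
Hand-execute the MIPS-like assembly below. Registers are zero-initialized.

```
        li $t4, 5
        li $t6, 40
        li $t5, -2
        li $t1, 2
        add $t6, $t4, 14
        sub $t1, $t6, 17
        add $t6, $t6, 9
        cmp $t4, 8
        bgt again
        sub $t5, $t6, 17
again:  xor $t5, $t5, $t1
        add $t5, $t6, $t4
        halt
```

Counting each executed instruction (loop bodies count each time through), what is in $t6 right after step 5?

li $t4, 5 → $t4=5
li $t6, 40 → $t6=40
li $t5, -2 → $t5=-2
li $t1, 2 → $t1=2
add $t6, $t4, 14 → $t6=5+14=19
After step 5: $t6 = 19.

19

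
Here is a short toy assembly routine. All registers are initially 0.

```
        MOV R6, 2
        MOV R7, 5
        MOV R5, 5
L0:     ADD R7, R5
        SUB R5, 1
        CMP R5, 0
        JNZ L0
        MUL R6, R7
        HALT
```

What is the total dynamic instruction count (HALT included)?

25

MOV R6, 2 → R6=2
MOV R7, 5 → R7=5
MOV R5, 5 → R5=5
ADD R7, R5 → R7=5+5=10
SUB R5, 1 → R5=5-1=4
CMP R5, 0  (cmp 4,0)
JNZ L0: taken
ADD R7, R5 → R7=10+4=14
SUB R5, 1 → R5=4-1=3
CMP R5, 0  (cmp 3,0)
JNZ L0: taken
ADD R7, R5 → R7=14+3=17
SUB R5, 1 → R5=3-1=2
CMP R5, 0  (cmp 2,0)
JNZ L0: taken
ADD R7, R5 → R7=17+2=19
SUB R5, 1 → R5=2-1=1
CMP R5, 0  (cmp 1,0)
JNZ L0: taken
ADD R7, R5 → R7=19+1=20
SUB R5, 1 → R5=1-1=0
CMP R5, 0  (cmp 0,0)
JNZ L0: not taken
MUL R6, R7 → R6=2*20=40
halt.
Total executed instructions: 25.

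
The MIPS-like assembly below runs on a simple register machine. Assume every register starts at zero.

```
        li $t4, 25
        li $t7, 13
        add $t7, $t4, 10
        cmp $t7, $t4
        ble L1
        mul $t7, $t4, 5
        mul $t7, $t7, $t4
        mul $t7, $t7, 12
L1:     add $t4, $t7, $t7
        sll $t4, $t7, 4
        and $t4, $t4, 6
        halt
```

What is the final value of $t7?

37500

li $t4, 25 → $t4=25
li $t7, 13 → $t7=13
add $t7, $t4, 10 → $t7=25+10=35
cmp $t7, $t4  (cmp 35,25)
ble L1: not taken
mul $t7, $t4, 5 → $t7=25*5=125
mul $t7, $t7, $t4 → $t7=125*25=3125
mul $t7, $t7, 12 → $t7=3125*12=37500
add $t4, $t7, $t7 → $t4=37500+37500=75000
sll $t4, $t7, 4 → $t4=37500<<4=600000
and $t4, $t4, 6 → $t4=600000&6=0
halt.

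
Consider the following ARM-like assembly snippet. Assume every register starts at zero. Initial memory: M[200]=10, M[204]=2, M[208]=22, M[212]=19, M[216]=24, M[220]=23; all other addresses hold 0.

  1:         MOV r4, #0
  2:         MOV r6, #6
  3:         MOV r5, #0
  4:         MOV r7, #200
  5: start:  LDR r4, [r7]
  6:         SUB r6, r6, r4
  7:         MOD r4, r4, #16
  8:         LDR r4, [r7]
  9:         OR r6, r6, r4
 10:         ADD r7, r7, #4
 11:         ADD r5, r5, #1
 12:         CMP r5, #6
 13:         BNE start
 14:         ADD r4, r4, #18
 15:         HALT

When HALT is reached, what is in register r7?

after MOV r4, #0: r4=0
after MOV r6, #6: r6=6
after MOV r5, #0: r5=0
after MOV r7, #200: r7=200
after LDR r4, [r7]: r4=M[200]=10
after SUB r6, r6, r4: r6=6-10=-4
after MOD r4, r4, #16: r4=10%16=10
after LDR r4, [r7]: r4=M[200]=10
after OR r6, r6, r4: r6=(-4)|10=-2
after ADD r7, r7, #4: r7=200+4=204
after ADD r5, r5, #1: r5=0+1=1
CMP r5, #6  (cmp 1,6)
BNE start: taken
after LDR r4, [r7]: r4=M[204]=2
after SUB r6, r6, r4: r6=(-2)-2=-4
after MOD r4, r4, #16: r4=2%16=2
after LDR r4, [r7]: r4=M[204]=2
after OR r6, r6, r4: r6=(-4)|2=-2
after ADD r7, r7, #4: r7=204+4=208
after ADD r5, r5, #1: r5=1+1=2
CMP r5, #6  (cmp 2,6)
BNE start: taken
after LDR r4, [r7]: r4=M[208]=22
after SUB r6, r6, r4: r6=(-2)-22=-24
after MOD r4, r4, #16: r4=22%16=6
after LDR r4, [r7]: r4=M[208]=22
after OR r6, r6, r4: r6=(-24)|22=-2
after ADD r7, r7, #4: r7=208+4=212
after ADD r5, r5, #1: r5=2+1=3
CMP r5, #6  (cmp 3,6)
BNE start: taken
after LDR r4, [r7]: r4=M[212]=19
after SUB r6, r6, r4: r6=(-2)-19=-21
after MOD r4, r4, #16: r4=19%16=3
after LDR r4, [r7]: r4=M[212]=19
after OR r6, r6, r4: r6=(-21)|19=-5
after ADD r7, r7, #4: r7=212+4=216
after ADD r5, r5, #1: r5=3+1=4
CMP r5, #6  (cmp 4,6)
BNE start: taken
after LDR r4, [r7]: r4=M[216]=24
after SUB r6, r6, r4: r6=(-5)-24=-29
after MOD r4, r4, #16: r4=24%16=8
after LDR r4, [r7]: r4=M[216]=24
after OR r6, r6, r4: r6=(-29)|24=-5
after ADD r7, r7, #4: r7=216+4=220
after ADD r5, r5, #1: r5=4+1=5
CMP r5, #6  (cmp 5,6)
BNE start: taken
after LDR r4, [r7]: r4=M[220]=23
after SUB r6, r6, r4: r6=(-5)-23=-28
after MOD r4, r4, #16: r4=23%16=7
after LDR r4, [r7]: r4=M[220]=23
after OR r6, r6, r4: r6=(-28)|23=-9
after ADD r7, r7, #4: r7=220+4=224
after ADD r5, r5, #1: r5=5+1=6
CMP r5, #6  (cmp 6,6)
BNE start: not taken
after ADD r4, r4, #18: r4=23+18=41
halt.

224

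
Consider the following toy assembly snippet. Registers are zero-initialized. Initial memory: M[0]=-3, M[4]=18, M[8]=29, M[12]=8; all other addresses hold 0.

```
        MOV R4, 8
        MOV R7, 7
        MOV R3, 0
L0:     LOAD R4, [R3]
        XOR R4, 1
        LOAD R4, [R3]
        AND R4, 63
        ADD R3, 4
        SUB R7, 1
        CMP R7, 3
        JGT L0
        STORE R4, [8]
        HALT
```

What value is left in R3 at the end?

16

R4=8
R7=7
R3=0
R4=M[0]=-3
R4=(-3)^1=-4
R4=M[0]=-3
R4=(-3)&63=61
R3=0+4=4
R7=7-1=6
CMP R7, 3  (cmp 6,3)
JGT L0: taken
R4=M[4]=18
R4=18^1=19
R4=M[4]=18
R4=18&63=18
R3=4+4=8
R7=6-1=5
CMP R7, 3  (cmp 5,3)
JGT L0: taken
R4=M[8]=29
R4=29^1=28
R4=M[8]=29
R4=29&63=29
R3=8+4=12
R7=5-1=4
CMP R7, 3  (cmp 4,3)
JGT L0: taken
R4=M[12]=8
R4=8^1=9
R4=M[12]=8
R4=8&63=8
R3=12+4=16
R7=4-1=3
CMP R7, 3  (cmp 3,3)
JGT L0: not taken
STORE R4, [8] → M[8]=8
halt.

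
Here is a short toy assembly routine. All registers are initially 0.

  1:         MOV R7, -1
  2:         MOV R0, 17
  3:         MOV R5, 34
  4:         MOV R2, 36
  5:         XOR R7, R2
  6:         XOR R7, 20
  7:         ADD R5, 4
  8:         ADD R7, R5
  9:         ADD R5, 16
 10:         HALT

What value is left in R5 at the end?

54

after MOV R7, -1: R7=-1
after MOV R0, 17: R0=17
after MOV R5, 34: R5=34
after MOV R2, 36: R2=36
after XOR R7, R2: R7=(-1)^36=-37
after XOR R7, 20: R7=(-37)^20=-49
after ADD R5, 4: R5=34+4=38
after ADD R7, R5: R7=(-49)+38=-11
after ADD R5, 16: R5=38+16=54
halt.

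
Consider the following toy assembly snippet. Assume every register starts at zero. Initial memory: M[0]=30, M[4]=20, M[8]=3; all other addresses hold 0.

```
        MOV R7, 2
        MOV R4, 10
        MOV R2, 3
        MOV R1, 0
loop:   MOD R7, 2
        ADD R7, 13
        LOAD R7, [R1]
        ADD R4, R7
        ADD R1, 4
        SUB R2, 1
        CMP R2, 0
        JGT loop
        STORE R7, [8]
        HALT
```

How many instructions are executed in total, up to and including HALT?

after MOV R7, 2: R7=2
after MOV R4, 10: R4=10
after MOV R2, 3: R2=3
after MOV R1, 0: R1=0
after MOD R7, 2: R7=2%2=0
after ADD R7, 13: R7=0+13=13
after LOAD R7, [R1]: R7=M[0]=30
after ADD R4, R7: R4=10+30=40
after ADD R1, 4: R1=0+4=4
after SUB R2, 1: R2=3-1=2
CMP R2, 0  (cmp 2,0)
JGT loop: taken
after MOD R7, 2: R7=30%2=0
after ADD R7, 13: R7=0+13=13
after LOAD R7, [R1]: R7=M[4]=20
after ADD R4, R7: R4=40+20=60
after ADD R1, 4: R1=4+4=8
after SUB R2, 1: R2=2-1=1
CMP R2, 0  (cmp 1,0)
JGT loop: taken
after MOD R7, 2: R7=20%2=0
after ADD R7, 13: R7=0+13=13
after LOAD R7, [R1]: R7=M[8]=3
after ADD R4, R7: R4=60+3=63
after ADD R1, 4: R1=8+4=12
after SUB R2, 1: R2=1-1=0
CMP R2, 0  (cmp 0,0)
JGT loop: not taken
STORE R7, [8] → M[8]=3
halt.
Total executed instructions: 30.

30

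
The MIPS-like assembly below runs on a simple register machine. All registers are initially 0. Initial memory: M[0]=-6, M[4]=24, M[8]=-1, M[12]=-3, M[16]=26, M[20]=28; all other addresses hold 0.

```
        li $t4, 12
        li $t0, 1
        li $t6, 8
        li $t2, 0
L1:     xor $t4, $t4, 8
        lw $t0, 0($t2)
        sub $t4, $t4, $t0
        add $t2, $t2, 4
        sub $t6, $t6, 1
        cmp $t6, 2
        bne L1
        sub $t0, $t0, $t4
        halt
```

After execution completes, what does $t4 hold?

-88

$t4=12
$t0=1
$t6=8
$t2=0
$t4=12^8=4
$t0=M[0]=-6
$t4=4-(-6)=10
$t2=0+4=4
$t6=8-1=7
cmp $t6, 2  (cmp 7,2)
bne L1: taken
$t4=10^8=2
$t0=M[4]=24
$t4=2-24=-22
$t2=4+4=8
$t6=7-1=6
cmp $t6, 2  (cmp 6,2)
bne L1: taken
$t4=(-22)^8=-30
$t0=M[8]=-1
$t4=(-30)-(-1)=-29
$t2=8+4=12
$t6=6-1=5
cmp $t6, 2  (cmp 5,2)
bne L1: taken
$t4=(-29)^8=-21
$t0=M[12]=-3
$t4=(-21)-(-3)=-18
$t2=12+4=16
$t6=5-1=4
cmp $t6, 2  (cmp 4,2)
bne L1: taken
$t4=(-18)^8=-26
$t0=M[16]=26
$t4=(-26)-26=-52
$t2=16+4=20
$t6=4-1=3
cmp $t6, 2  (cmp 3,2)
bne L1: taken
$t4=(-52)^8=-60
$t0=M[20]=28
$t4=(-60)-28=-88
$t2=20+4=24
$t6=3-1=2
cmp $t6, 2  (cmp 2,2)
bne L1: not taken
$t0=28-(-88)=116
halt.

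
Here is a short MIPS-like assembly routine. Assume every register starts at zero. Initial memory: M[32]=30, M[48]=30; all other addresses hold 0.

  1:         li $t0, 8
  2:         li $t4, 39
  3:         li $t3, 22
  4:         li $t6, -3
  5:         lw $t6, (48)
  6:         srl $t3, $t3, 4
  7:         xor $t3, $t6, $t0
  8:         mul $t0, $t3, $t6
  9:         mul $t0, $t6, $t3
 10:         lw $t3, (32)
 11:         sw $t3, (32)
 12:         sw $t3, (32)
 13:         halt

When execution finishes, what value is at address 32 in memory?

$t0=8
$t4=39
$t3=22
$t6=-3
$t6=M[48]=30
$t3=22>>4=1
$t3=30^8=22
$t0=22*30=660
$t0=30*22=660
$t3=M[32]=30
sw $t3, (32) → M[32]=30
sw $t3, (32) → M[32]=30
halt.

30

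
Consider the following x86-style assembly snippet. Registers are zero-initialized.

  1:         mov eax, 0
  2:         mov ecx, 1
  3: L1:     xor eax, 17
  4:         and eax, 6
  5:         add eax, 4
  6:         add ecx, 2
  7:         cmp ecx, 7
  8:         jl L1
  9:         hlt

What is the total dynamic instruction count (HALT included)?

mov eax, 0 → eax=0
mov ecx, 1 → ecx=1
xor eax, 17 → eax=0^17=17
and eax, 6 → eax=17&6=0
add eax, 4 → eax=0+4=4
add ecx, 2 → ecx=1+2=3
cmp ecx, 7  (cmp 3,7)
jl L1: taken
xor eax, 17 → eax=4^17=21
and eax, 6 → eax=21&6=4
add eax, 4 → eax=4+4=8
add ecx, 2 → ecx=3+2=5
cmp ecx, 7  (cmp 5,7)
jl L1: taken
xor eax, 17 → eax=8^17=25
and eax, 6 → eax=25&6=0
add eax, 4 → eax=0+4=4
add ecx, 2 → ecx=5+2=7
cmp ecx, 7  (cmp 7,7)
jl L1: not taken
halt.
Total executed instructions: 21.

21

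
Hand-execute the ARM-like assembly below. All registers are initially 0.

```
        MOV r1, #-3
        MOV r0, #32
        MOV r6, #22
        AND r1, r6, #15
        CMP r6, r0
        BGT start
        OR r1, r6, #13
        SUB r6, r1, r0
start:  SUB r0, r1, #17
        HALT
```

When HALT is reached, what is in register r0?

14

r1=-3
r0=32
r6=22
r1=22&15=6
CMP r6, r0  (cmp 22,32)
BGT start: not taken
r1=22|13=31
r6=31-32=-1
r0=31-17=14
halt.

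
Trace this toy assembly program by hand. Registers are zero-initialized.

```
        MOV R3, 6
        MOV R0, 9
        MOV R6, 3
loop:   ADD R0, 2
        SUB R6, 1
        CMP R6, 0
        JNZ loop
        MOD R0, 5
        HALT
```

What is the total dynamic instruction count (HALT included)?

MOV R3, 6 → R3=6
MOV R0, 9 → R0=9
MOV R6, 3 → R6=3
ADD R0, 2 → R0=9+2=11
SUB R6, 1 → R6=3-1=2
CMP R6, 0  (cmp 2,0)
JNZ loop: taken
ADD R0, 2 → R0=11+2=13
SUB R6, 1 → R6=2-1=1
CMP R6, 0  (cmp 1,0)
JNZ loop: taken
ADD R0, 2 → R0=13+2=15
SUB R6, 1 → R6=1-1=0
CMP R6, 0  (cmp 0,0)
JNZ loop: not taken
MOD R0, 5 → R0=15%5=0
halt.
Total executed instructions: 17.

17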